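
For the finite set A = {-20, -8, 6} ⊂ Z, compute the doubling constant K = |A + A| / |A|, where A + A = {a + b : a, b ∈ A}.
K = |A + A| / |A| = 6/3 = 2

Enumerate A + A = {a + b : a, b ∈ A}. With |A| = 3, there are |A|^2 = 9 ordered sum pairs; collecting distinct values, A + A = {-40, -28, -16, -14, -2, 12}, so |A + A| = 6. Thus K = 6/3 = 2. For comparison, the minimum possible |A + A| over all 3-element sets is 2·3 − 1 = 5 (so min K = 5/3), attained only by arithmetic progressions.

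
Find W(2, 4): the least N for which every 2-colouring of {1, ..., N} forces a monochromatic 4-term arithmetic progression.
W(2, 4) = 35

W(2, 4) = 35. The lower bound W(2, 4) > 34 comes from an explicit good 2-colouring of [1, 34]; the upper bound W(2, 4) ≤ 35 was verified by exhaustive search over 2-colourings of [1, 35].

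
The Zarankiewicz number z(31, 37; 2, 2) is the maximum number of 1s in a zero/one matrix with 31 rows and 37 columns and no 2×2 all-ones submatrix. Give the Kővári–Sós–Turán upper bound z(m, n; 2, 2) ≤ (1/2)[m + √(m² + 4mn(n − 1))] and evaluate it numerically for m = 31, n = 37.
z(31, 37; 2, 2) ≤ (1/2)[31 + √(31² + 4·31·37·36)] = (1/2)[31 + √166129] = 219.2946

Kővári–Sós–Turán: let r_1, ..., r_31 be the row sums and z = Σ r_i the total number of 1s. Each pair of columns can share at most one row with both entries 1 (else a 2×2 all-ones block appears), so Σ_i C(r_i, 2) ≤ C(37, 2) = 666. By convexity Σ_i C(r_i, 2) ≥ 31·C(z/31, 2) = z(z − 31)/(2·31), giving z² − 31z − 31·37·36 ≤ 0 and hence z ≤ (1/2)[31 + √(961 + 4·41292)] = (1/2)[31 + √166129] ≈ (1/2)(31 + 407.5893) = 219.2946.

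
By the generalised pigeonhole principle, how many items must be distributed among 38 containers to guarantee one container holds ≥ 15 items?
n = (15 − 1)·38 + 1 = 533

By the generalised pigeonhole principle, to guarantee some box contains ≥ r objects we need more than (r − 1) · k objects total. Threshold: n = (r − 1) · k + 1. With r = 15 and k = 38: n = 14 · 38 + 1 = 532 + 1 = 533. For n = 532 = 14 · 38, we can put exactly 14 objects in every box, avoiding 15 in any single one — so 533 is tight.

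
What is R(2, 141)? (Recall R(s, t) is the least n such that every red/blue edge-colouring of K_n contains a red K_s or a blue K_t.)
R(2, 141) = 141

R(2, k) = k for all k ≥ 2: in a 2-colouring of K_k, either some edge is red (a red K_2) or all edges are blue (a blue K_k). And K_{140} coloured all-blue has no blue K_141, so R(2, 141) > 140. Hence R(2, 141) = 141.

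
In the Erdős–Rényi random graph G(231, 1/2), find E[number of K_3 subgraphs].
E[# K_3] = C(231, 3) · (1/2)^C(3, 2) = 2027795 / 2^3 = 253474.375

For each 3-subset S of vertices (there are C(231, 3) = 2027795 such S), let X_S = 1 if S induces a K_3 (all C(3, 2) = 3 edges present). Then P(X_S = 1) = (1/2)^3 = 1/8. By linearity of expectation, E[# K_3] = C(231, 3) · (1/2)^3 = 2027795 / 8 = 253474.375.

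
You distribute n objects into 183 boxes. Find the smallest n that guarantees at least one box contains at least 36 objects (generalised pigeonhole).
n = (36 − 1)·183 + 1 = 6406

By the generalised pigeonhole principle, to guarantee some box contains ≥ r objects we need more than (r − 1) · k objects total. Threshold: n = (r − 1) · k + 1. With r = 36 and k = 183: n = 35 · 183 + 1 = 6405 + 1 = 6406. For n = 6405 = 35 · 183, we can put exactly 35 objects in every box, avoiding 36 in any single one — so 6406 is tight.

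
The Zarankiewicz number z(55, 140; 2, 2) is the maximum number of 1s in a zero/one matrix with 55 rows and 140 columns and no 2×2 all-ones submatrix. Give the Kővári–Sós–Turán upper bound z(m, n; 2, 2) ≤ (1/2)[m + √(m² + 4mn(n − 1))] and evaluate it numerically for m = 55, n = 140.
z(55, 140; 2, 2) ≤ (1/2)[55 + √(55² + 4·55·140·139)] = (1/2)[55 + √4284225] = 1062.4185

Kővári–Sós–Turán: let r_1, ..., r_55 be the row sums and z = Σ r_i the total number of 1s. Each pair of columns can share at most one row with both entries 1 (else a 2×2 all-ones block appears), so Σ_i C(r_i, 2) ≤ C(140, 2) = 9730. By convexity Σ_i C(r_i, 2) ≥ 55·C(z/55, 2) = z(z − 55)/(2·55), giving z² − 55z − 55·140·139 ≤ 0 and hence z ≤ (1/2)[55 + √(3025 + 4·1070300)] = (1/2)[55 + √4284225] ≈ (1/2)(55 + 2069.837) = 1062.4185.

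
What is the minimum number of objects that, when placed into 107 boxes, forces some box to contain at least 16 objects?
n = (16 − 1)·107 + 1 = 1606

By the generalised pigeonhole principle, to guarantee some box contains ≥ r objects we need more than (r − 1) · k objects total. Threshold: n = (r − 1) · k + 1. With r = 16 and k = 107: n = 15 · 107 + 1 = 1605 + 1 = 1606. For n = 1605 = 15 · 107, we can put exactly 15 objects in every box, avoiding 16 in any single one — so 1606 is tight.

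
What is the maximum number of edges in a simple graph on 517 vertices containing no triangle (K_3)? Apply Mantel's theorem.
ex(517, K_3) = ⌊517^2/4⌋ = 66822

Mantel (1907): a triangle-free graph on n vertices has at most ⌊n^2/4⌋ edges, with equality for the complete bipartite graph K_{⌊n/2⌋, ⌈n/2⌉}. For n = 517: ⌊517^2/4⌋ = ⌊267289/4⌋ = 66822. The extremal graph is K_{258, 259}, which has 258·259 = 66822 edges.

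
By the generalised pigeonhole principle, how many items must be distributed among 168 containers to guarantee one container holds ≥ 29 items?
n = (29 − 1)·168 + 1 = 4705

By the generalised pigeonhole principle, to guarantee some box contains ≥ r objects we need more than (r − 1) · k objects total. Threshold: n = (r − 1) · k + 1. With r = 29 and k = 168: n = 28 · 168 + 1 = 4704 + 1 = 4705. For n = 4704 = 28 · 168, we can put exactly 28 objects in every box, avoiding 29 in any single one — so 4705 is tight.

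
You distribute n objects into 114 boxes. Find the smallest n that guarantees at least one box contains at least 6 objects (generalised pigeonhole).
n = (6 − 1)·114 + 1 = 571

By the generalised pigeonhole principle, to guarantee some box contains ≥ r objects we need more than (r − 1) · k objects total. Threshold: n = (r − 1) · k + 1. With r = 6 and k = 114: n = 5 · 114 + 1 = 570 + 1 = 571. For n = 570 = 5 · 114, we can put exactly 5 objects in every box, avoiding 6 in any single one — so 571 is tight.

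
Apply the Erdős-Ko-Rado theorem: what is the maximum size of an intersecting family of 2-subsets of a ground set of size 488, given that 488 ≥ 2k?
max |F| = C(487, 1) = 487

The Erdős-Ko-Rado theorem states: for n ≥ 2k, an intersecting family of k-subsets of an n-element set has size at most C(n − 1, k − 1), with equality for 'star' families {A ⊆ [n] : |A| = k, i ∈ A} (fix an element i). For n = 488, k = 2: C(487, 1) = 487.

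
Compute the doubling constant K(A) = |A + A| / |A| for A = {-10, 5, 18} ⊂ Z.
K = |A + A| / |A| = 6/3 = 2

Enumerate A + A = {a + b : a, b ∈ A}. With |A| = 3, there are |A|^2 = 9 ordered sum pairs; collecting distinct values, A + A = {-20, -5, 8, 10, 23, 36}, so |A + A| = 6. Thus K = 6/3 = 2. For comparison, the minimum possible |A + A| over all 3-element sets is 2·3 − 1 = 5 (so min K = 5/3), attained only by arithmetic progressions.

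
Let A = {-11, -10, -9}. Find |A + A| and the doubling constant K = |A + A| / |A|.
K = |A + A| / |A| = 5/3

Enumerate A + A = {a + b : a, b ∈ A}. With |A| = 3, there are |A|^2 = 9 ordered sum pairs; collecting distinct values, A + A = {-22, -21, -20, -19, -18}, so |A + A| = 5. Thus K = 5/3. Here |A + A| = 2|A| − 1 = 5, the minimum possible — so K = 5/3 is minimal, which holds iff A is an arithmetic progression.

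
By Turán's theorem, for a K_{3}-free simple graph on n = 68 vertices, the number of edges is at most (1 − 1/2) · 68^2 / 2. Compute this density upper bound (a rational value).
Turán density bound = (1/2) · 68^2/2 = 1156

Turán's theorem: ex(n, K_{r+1}) is achieved by the complete r-partite Turán graph T(n, r) with parts as balanced as possible, and is at most (1 − 1/r) · n^2/2. For r = 2, n = 68: the density bound is (1/2) · 4624/2 = 1156. Since 2 ∣ 68, the Turán graph T(68, 2) has parts of equal size 34, and its edge count e(T(68, 2)) = 1156 attains the density bound exactly.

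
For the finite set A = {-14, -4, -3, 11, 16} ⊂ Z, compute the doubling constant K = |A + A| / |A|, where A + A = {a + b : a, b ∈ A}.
K = |A + A| / |A| = 15/5 = 3

Enumerate A + A = {a + b : a, b ∈ A}. With |A| = 5, there are |A|^2 = 25 ordered sum pairs; collecting distinct values, A + A = {-28, -18, -17, -8, -7, -6, -3, 2, 7, 8, 12, 13, 22, 27, 32}, so |A + A| = 15. Thus K = 15/5 = 3. For comparison, the minimum possible |A + A| over all 5-element sets is 2·5 − 1 = 9 (so min K = 9/5), attained only by arithmetic progressions.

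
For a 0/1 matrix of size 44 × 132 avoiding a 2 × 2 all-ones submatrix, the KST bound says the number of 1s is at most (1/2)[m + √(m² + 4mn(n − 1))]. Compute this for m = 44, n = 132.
z(44, 132; 2, 2) ≤ (1/2)[44 + √(44² + 4·44·132·131)] = (1/2)[44 + √3045328] = 894.5434

Kővári–Sós–Turán: let r_1, ..., r_44 be the row sums and z = Σ r_i the total number of 1s. Each pair of columns can share at most one row with both entries 1 (else a 2×2 all-ones block appears), so Σ_i C(r_i, 2) ≤ C(132, 2) = 8646. By convexity Σ_i C(r_i, 2) ≥ 44·C(z/44, 2) = z(z − 44)/(2·44), giving z² − 44z − 44·132·131 ≤ 0 and hence z ≤ (1/2)[44 + √(1936 + 4·760848)] = (1/2)[44 + √3045328] ≈ (1/2)(44 + 1745.0868) = 894.5434.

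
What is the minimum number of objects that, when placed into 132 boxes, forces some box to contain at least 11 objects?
n = (11 − 1)·132 + 1 = 1321

By the generalised pigeonhole principle, to guarantee some box contains ≥ r objects we need more than (r − 1) · k objects total. Threshold: n = (r − 1) · k + 1. With r = 11 and k = 132: n = 10 · 132 + 1 = 1320 + 1 = 1321. For n = 1320 = 10 · 132, we can put exactly 10 objects in every box, avoiding 11 in any single one — so 1321 is tight.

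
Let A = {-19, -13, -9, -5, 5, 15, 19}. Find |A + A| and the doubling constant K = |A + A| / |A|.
K = |A + A| / |A| = 21/7 = 3

Enumerate A + A = {a + b : a, b ∈ A}. With |A| = 7, there are |A|^2 = 49 ordered sum pairs; collecting distinct values, A + A = {-38, -32, -28, -26, -24, -22, -18, -14, -10, -8, -4, 0, 2, 6, 10, 14, 20, 24, 30, 34, 38}, so |A + A| = 21. Thus K = 21/7 = 3. For comparison, the minimum possible |A + A| over all 7-element sets is 2·7 − 1 = 13 (so min K = 13/7), attained only by arithmetic progressions.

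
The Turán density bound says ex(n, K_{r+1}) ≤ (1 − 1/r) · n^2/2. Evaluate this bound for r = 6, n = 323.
Turán density bound = (5/6) · 323^2/2 = 521645/12 ≈ 43470.4167

Turán's theorem: ex(n, K_{r+1}) is achieved by the complete r-partite Turán graph T(n, r) with parts as balanced as possible, and is at most (1 − 1/r) · n^2/2. For r = 6, n = 323: the density bound is (5/6) · 104329/2 = 521645/12 ≈ 43470.4167. The integer-valued extremum is e(T(323, 6)) = 43470, which is strictly less than the density bound 521645/12 since 6 ∤ 323 (the parts of T(323, 6) cannot all be equal).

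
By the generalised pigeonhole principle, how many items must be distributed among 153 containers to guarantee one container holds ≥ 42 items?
n = (42 − 1)·153 + 1 = 6274

By the generalised pigeonhole principle, to guarantee some box contains ≥ r objects we need more than (r − 1) · k objects total. Threshold: n = (r − 1) · k + 1. With r = 42 and k = 153: n = 41 · 153 + 1 = 6273 + 1 = 6274. For n = 6273 = 41 · 153, we can put exactly 41 objects in every box, avoiding 42 in any single one — so 6274 is tight.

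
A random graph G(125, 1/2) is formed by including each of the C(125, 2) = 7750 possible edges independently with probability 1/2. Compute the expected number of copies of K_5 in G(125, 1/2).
E[# K_5] = C(125, 5) · (1/2)^C(5, 2) = 234531275 / 2^10 ≈ 229034.448242

For each 5-subset S of vertices (there are C(125, 5) = 234531275 such S), let X_S = 1 if S induces a K_5 (all C(5, 2) = 10 edges present). Then P(X_S = 1) = (1/2)^10 = 1/1024. By linearity of expectation, E[# K_5] = C(125, 5) · (1/2)^10 = 234531275 / 1024 ≈ 229034.448242.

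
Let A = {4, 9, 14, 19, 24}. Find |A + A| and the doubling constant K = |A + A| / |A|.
K = |A + A| / |A| = 9/5

Enumerate A + A = {a + b : a, b ∈ A}. With |A| = 5, there are |A|^2 = 25 ordered sum pairs; collecting distinct values, A + A = {8, 13, 18, 23, 28, 33, 38, 43, 48}, so |A + A| = 9. Thus K = 9/5. Here |A + A| = 2|A| − 1 = 9, the minimum possible — so K = 9/5 is minimal, which holds iff A is an arithmetic progression.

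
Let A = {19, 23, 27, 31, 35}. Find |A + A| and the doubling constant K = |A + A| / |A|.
K = |A + A| / |A| = 9/5

Enumerate A + A = {a + b : a, b ∈ A}. With |A| = 5, there are |A|^2 = 25 ordered sum pairs; collecting distinct values, A + A = {38, 42, 46, 50, 54, 58, 62, 66, 70}, so |A + A| = 9. Thus K = 9/5. Here |A + A| = 2|A| − 1 = 9, the minimum possible — so K = 9/5 is minimal, which holds iff A is an arithmetic progression.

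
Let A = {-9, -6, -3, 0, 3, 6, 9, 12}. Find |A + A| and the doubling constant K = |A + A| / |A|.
K = |A + A| / |A| = 15/8

Enumerate A + A = {a + b : a, b ∈ A}. With |A| = 8, there are |A|^2 = 64 ordered sum pairs; collecting distinct values, A + A = {-18, -15, -12, -9, -6, -3, 0, 3, 6, 9, 12, 15, 18, 21, 24}, so |A + A| = 15. Thus K = 15/8. Here |A + A| = 2|A| − 1 = 15, the minimum possible — so K = 15/8 is minimal, which holds iff A is an arithmetic progression.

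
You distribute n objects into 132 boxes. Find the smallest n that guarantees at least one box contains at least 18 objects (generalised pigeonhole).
n = (18 − 1)·132 + 1 = 2245

By the generalised pigeonhole principle, to guarantee some box contains ≥ r objects we need more than (r − 1) · k objects total. Threshold: n = (r − 1) · k + 1. With r = 18 and k = 132: n = 17 · 132 + 1 = 2244 + 1 = 2245. For n = 2244 = 17 · 132, we can put exactly 17 objects in every box, avoiding 18 in any single one — so 2245 is tight.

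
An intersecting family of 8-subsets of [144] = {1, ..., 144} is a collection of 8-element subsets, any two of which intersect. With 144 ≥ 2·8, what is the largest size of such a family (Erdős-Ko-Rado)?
max |F| = C(143, 7) = 209004408899

The Erdős-Ko-Rado theorem states: for n ≥ 2k, an intersecting family of k-subsets of an n-element set has size at most C(n − 1, k − 1), with equality for 'star' families {A ⊆ [n] : |A| = k, i ∈ A} (fix an element i). For n = 144, k = 8: C(143, 7) = 209004408899.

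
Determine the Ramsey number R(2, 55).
R(2, 55) = 55

R(2, k) = k for all k ≥ 2: in a 2-colouring of K_k, either some edge is red (a red K_2) or all edges are blue (a blue K_k). And K_{54} coloured all-blue has no blue K_55, so R(2, 55) > 54. Hence R(2, 55) = 55.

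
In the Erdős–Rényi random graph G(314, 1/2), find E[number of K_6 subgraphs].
E[# K_6] = C(314, 6) · (1/2)^C(6, 2) = 1268751724318 / 2^15 = 634375862159/16384 ≈ 38719229.868103

For each 6-subset S of vertices (there are C(314, 6) = 1268751724318 such S), let X_S = 1 if S induces a K_6 (all C(6, 2) = 15 edges present). Then P(X_S = 1) = (1/2)^15 = 1/32768. By linearity of expectation, E[# K_6] = C(314, 6) · (1/2)^15 = 1268751724318 / 32768 = 634375862159/16384 ≈ 38719229.868103.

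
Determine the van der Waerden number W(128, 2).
W(128, 2) = 128 + 1 = 129

A 2-term AP is any pair of integers, so a monochromatic 2-AP exists iff some colour is used at least twice. With 128 colours, the colouring i ↦ i on {1, ..., 128} uses each colour once, avoiding any monochromatic pair, so W(128, 2) > 128. For {1, ..., 129}, pigeonhole forces two integers of the same colour, which form a monochromatic 2-AP. Hence W(128, 2) = 129.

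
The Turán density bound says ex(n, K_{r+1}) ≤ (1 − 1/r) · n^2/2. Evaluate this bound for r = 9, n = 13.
Turán density bound = (8/9) · 13^2/2 = 676/9 ≈ 75.1111

Turán's theorem: ex(n, K_{r+1}) is achieved by the complete r-partite Turán graph T(n, r) with parts as balanced as possible, and is at most (1 − 1/r) · n^2/2. For r = 9, n = 13: the density bound is (8/9) · 169/2 = 676/9 ≈ 75.1111. The integer-valued extremum is e(T(13, 9)) = 74, which is strictly less than the density bound 676/9 since 9 ∤ 13 (the parts of T(13, 9) cannot all be equal).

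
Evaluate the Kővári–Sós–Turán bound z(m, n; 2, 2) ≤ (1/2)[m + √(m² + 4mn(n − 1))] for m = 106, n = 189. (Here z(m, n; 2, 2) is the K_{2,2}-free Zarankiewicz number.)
z(106, 189; 2, 2) ≤ (1/2)[106 + √(106² + 4·106·189·188)] = (1/2)[106 + √15076804] = 1994.443

Kővári–Sós–Turán: let r_1, ..., r_106 be the row sums and z = Σ r_i the total number of 1s. Each pair of columns can share at most one row with both entries 1 (else a 2×2 all-ones block appears), so Σ_i C(r_i, 2) ≤ C(189, 2) = 17766. By convexity Σ_i C(r_i, 2) ≥ 106·C(z/106, 2) = z(z − 106)/(2·106), giving z² − 106z − 106·189·188 ≤ 0 and hence z ≤ (1/2)[106 + √(11236 + 4·3766392)] = (1/2)[106 + √15076804] ≈ (1/2)(106 + 3882.886) = 1994.443.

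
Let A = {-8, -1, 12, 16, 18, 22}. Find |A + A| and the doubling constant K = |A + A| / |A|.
K = |A + A| / |A| = 20/6 = 10/3

Enumerate A + A = {a + b : a, b ∈ A}. With |A| = 6, there are |A|^2 = 36 ordered sum pairs; collecting distinct values, A + A = {-16, -9, -2, 4, 8, 10, 11, 14, 15, 17, 21, 24, 28, 30, 32, 34, 36, 38, 40, 44}, so |A + A| = 20. Thus K = 20/6 = 10/3. For comparison, the minimum possible |A + A| over all 6-element sets is 2·6 − 1 = 11 (so min K = 11/6), attained only by arithmetic progressions.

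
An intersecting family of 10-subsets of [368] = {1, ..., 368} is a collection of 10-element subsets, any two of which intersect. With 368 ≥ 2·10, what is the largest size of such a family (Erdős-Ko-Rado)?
max |F| = C(367, 9) = 301507216753499185

Erdős-Ko-Rado (1961): when n ≥ 2k, max |F| = C(n−1, k−1). The bound is attained by the star {A : i ∈ A} for any fixed i ∈ [n]. Here C(368−1, 10−1) = C(367, 9) = 301507216753499185.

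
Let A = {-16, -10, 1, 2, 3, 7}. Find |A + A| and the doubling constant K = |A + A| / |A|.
K = |A + A| / |A| = 19/6

Enumerate A + A = {a + b : a, b ∈ A}. With |A| = 6, there are |A|^2 = 36 ordered sum pairs; collecting distinct values, A + A = {-32, -26, -20, -15, -14, -13, -9, -8, -7, -3, 2, 3, 4, 5, 6, 8, 9, 10, 14}, so |A + A| = 19. Thus K = 19/6. For comparison, the minimum possible |A + A| over all 6-element sets is 2·6 − 1 = 11 (so min K = 11/6), attained only by arithmetic progressions.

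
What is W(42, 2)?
W(42, 2) = 42 + 1 = 43

A 2-term AP is any pair of integers, so a monochromatic 2-AP exists iff some colour is used at least twice. With 42 colours, the colouring i ↦ i on {1, ..., 42} uses each colour once, avoiding any monochromatic pair, so W(42, 2) > 42. For {1, ..., 43}, pigeonhole forces two integers of the same colour, which form a monochromatic 2-AP. Hence W(42, 2) = 43.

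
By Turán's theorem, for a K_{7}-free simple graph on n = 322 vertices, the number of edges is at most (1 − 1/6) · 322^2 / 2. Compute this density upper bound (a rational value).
Turán density bound = (5/6) · 322^2/2 = 129605/3 ≈ 43201.6667

Turán's theorem: ex(n, K_{r+1}) is achieved by the complete r-partite Turán graph T(n, r) with parts as balanced as possible, and is at most (1 − 1/r) · n^2/2. For r = 6, n = 322: the density bound is (5/6) · 103684/2 = 129605/3 ≈ 43201.6667. The integer-valued extremum is e(T(322, 6)) = 43201, which is strictly less than the density bound 129605/3 since 6 ∤ 322 (the parts of T(322, 6) cannot all be equal).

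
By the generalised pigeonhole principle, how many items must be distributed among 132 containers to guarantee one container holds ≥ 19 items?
n = (19 − 1)·132 + 1 = 2377

By the generalised pigeonhole principle, to guarantee some box contains ≥ r objects we need more than (r − 1) · k objects total. Threshold: n = (r − 1) · k + 1. With r = 19 and k = 132: n = 18 · 132 + 1 = 2376 + 1 = 2377. For n = 2376 = 18 · 132, we can put exactly 18 objects in every box, avoiding 19 in any single one — so 2377 is tight.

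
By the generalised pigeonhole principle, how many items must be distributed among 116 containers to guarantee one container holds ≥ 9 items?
n = (9 − 1)·116 + 1 = 929

By the generalised pigeonhole principle, to guarantee some box contains ≥ r objects we need more than (r − 1) · k objects total. Threshold: n = (r − 1) · k + 1. With r = 9 and k = 116: n = 8 · 116 + 1 = 928 + 1 = 929. For n = 928 = 8 · 116, we can put exactly 8 objects in every box, avoiding 9 in any single one — so 929 is tight.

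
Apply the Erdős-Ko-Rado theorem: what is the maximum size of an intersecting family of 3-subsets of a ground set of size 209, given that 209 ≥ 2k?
max |F| = C(208, 2) = 21528

Erdős-Ko-Rado (1961): when n ≥ 2k, max |F| = C(n−1, k−1). The bound is attained by the star {A : i ∈ A} for any fixed i ∈ [n]. Here C(209−1, 3−1) = C(208, 2) = 21528.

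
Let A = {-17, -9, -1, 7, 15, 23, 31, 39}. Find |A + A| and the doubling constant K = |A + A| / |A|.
K = |A + A| / |A| = 15/8

Enumerate A + A = {a + b : a, b ∈ A}. With |A| = 8, there are |A|^2 = 64 ordered sum pairs; collecting distinct values, A + A = {-34, -26, -18, -10, -2, 6, 14, 22, 30, 38, 46, 54, 62, 70, 78}, so |A + A| = 15. Thus K = 15/8. Here |A + A| = 2|A| − 1 = 15, the minimum possible — so K = 15/8 is minimal, which holds iff A is an arithmetic progression.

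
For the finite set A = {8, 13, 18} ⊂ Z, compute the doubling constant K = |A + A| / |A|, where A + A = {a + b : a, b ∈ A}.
K = |A + A| / |A| = 5/3

Enumerate A + A = {a + b : a, b ∈ A}. With |A| = 3, there are |A|^2 = 9 ordered sum pairs; collecting distinct values, A + A = {16, 21, 26, 31, 36}, so |A + A| = 5. Thus K = 5/3. Here |A + A| = 2|A| − 1 = 5, the minimum possible — so K = 5/3 is minimal, which holds iff A is an arithmetic progression.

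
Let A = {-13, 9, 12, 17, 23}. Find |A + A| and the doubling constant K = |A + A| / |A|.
K = |A + A| / |A| = 15/5 = 3

Enumerate A + A = {a + b : a, b ∈ A}. With |A| = 5, there are |A|^2 = 25 ordered sum pairs; collecting distinct values, A + A = {-26, -4, -1, 4, 10, 18, 21, 24, 26, 29, 32, 34, 35, 40, 46}, so |A + A| = 15. Thus K = 15/5 = 3. For comparison, the minimum possible |A + A| over all 5-element sets is 2·5 − 1 = 9 (so min K = 9/5), attained only by arithmetic progressions.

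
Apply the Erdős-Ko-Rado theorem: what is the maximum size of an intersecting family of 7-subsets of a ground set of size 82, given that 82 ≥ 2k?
max |F| = C(81, 6) = 324540216

Erdős-Ko-Rado (1961): when n ≥ 2k, max |F| = C(n−1, k−1). The bound is attained by the star {A : i ∈ A} for any fixed i ∈ [n]. Here C(82−1, 7−1) = C(81, 6) = 324540216.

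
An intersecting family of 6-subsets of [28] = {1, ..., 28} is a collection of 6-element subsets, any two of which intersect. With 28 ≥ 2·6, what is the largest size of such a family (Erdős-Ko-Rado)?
max |F| = C(27, 5) = 80730

Erdős-Ko-Rado (1961): when n ≥ 2k, max |F| = C(n−1, k−1). The bound is attained by the star {A : i ∈ A} for any fixed i ∈ [n]. Here C(28−1, 6−1) = C(27, 5) = 80730.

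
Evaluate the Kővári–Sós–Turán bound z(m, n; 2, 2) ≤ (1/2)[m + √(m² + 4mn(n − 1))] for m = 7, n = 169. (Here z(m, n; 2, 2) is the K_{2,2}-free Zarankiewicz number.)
z(7, 169; 2, 2) ≤ (1/2)[7 + √(7² + 4·7·169·168)] = (1/2)[7 + √795025] = 449.3209

Kővári–Sós–Turán: let r_1, ..., r_7 be the row sums and z = Σ r_i the total number of 1s. Each pair of columns can share at most one row with both entries 1 (else a 2×2 all-ones block appears), so Σ_i C(r_i, 2) ≤ C(169, 2) = 14196. By convexity Σ_i C(r_i, 2) ≥ 7·C(z/7, 2) = z(z − 7)/(2·7), giving z² − 7z − 7·169·168 ≤ 0 and hence z ≤ (1/2)[7 + √(49 + 4·198744)] = (1/2)[7 + √795025] ≈ (1/2)(7 + 891.6417) = 449.3209.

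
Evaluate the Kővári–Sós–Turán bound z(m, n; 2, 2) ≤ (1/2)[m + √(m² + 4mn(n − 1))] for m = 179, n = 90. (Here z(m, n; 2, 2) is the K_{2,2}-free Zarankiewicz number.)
z(179, 90; 2, 2) ≤ (1/2)[179 + √(179² + 4·179·90·89)] = (1/2)[179 + √5767201] = 1290.2499

Kővári–Sós–Turán: let r_1, ..., r_179 be the row sums and z = Σ r_i the total number of 1s. Each pair of columns can share at most one row with both entries 1 (else a 2×2 all-ones block appears), so Σ_i C(r_i, 2) ≤ C(90, 2) = 4005. By convexity Σ_i C(r_i, 2) ≥ 179·C(z/179, 2) = z(z − 179)/(2·179), giving z² − 179z − 179·90·89 ≤ 0 and hence z ≤ (1/2)[179 + √(32041 + 4·1433790)] = (1/2)[179 + √5767201] ≈ (1/2)(179 + 2401.4997) = 1290.2499.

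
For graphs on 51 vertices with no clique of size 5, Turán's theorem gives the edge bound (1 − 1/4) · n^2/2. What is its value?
Turán density bound = (3/4) · 51^2/2 = 7803/8 ≈ 975.375

Turán's theorem: ex(n, K_{r+1}) is achieved by the complete r-partite Turán graph T(n, r) with parts as balanced as possible, and is at most (1 − 1/r) · n^2/2. For r = 4, n = 51: the density bound is (3/4) · 2601/2 = 7803/8 ≈ 975.375. The integer-valued extremum is e(T(51, 4)) = 975, which is strictly less than the density bound 7803/8 since 4 ∤ 51 (the parts of T(51, 4) cannot all be equal).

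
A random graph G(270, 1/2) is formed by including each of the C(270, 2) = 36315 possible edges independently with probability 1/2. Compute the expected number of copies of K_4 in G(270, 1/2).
E[# K_4] = C(270, 4) · (1/2)^C(4, 2) = 216546345 / 2^6 = 3383536.640625

For each 4-subset S of vertices (there are C(270, 4) = 216546345 such S), let X_S = 1 if S induces a K_4 (all C(4, 2) = 6 edges present). Then P(X_S = 1) = (1/2)^6 = 1/64. By linearity of expectation, E[# K_4] = C(270, 4) · (1/2)^6 = 216546345 / 64 = 3383536.640625.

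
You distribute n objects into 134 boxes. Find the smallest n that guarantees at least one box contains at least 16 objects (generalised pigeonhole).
n = (16 − 1)·134 + 1 = 2011

By the generalised pigeonhole principle, to guarantee some box contains ≥ r objects we need more than (r − 1) · k objects total. Threshold: n = (r − 1) · k + 1. With r = 16 and k = 134: n = 15 · 134 + 1 = 2010 + 1 = 2011. For n = 2010 = 15 · 134, we can put exactly 15 objects in every box, avoiding 16 in any single one — so 2011 is tight.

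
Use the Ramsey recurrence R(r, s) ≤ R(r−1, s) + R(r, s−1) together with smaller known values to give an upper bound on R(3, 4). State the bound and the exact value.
R(3, 4) ≤ R(2, 4) + R(3, 3) = 4 + 6 = 10; exact value R(3, 4) = 9.

The Erdős–Szekeres recurrence R(r, s) ≤ R(r−1, s) + R(r, s−1) applied to (r, s) = (3, 4) gives
  R(3, 4) ≤ R(2, 4) + R(3, 3) = 4 + 6 = 10.
(Recall R(2, k) = k and R is symmetric.) The recurrence is not tight here (it gives 10, but the exact value is R(3, 4) = 9); the tight upper bound requires a sharper argument than the simple recurrence, combined with a lower-bound construction on K_{8}.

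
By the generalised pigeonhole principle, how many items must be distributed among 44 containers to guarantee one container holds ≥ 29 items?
n = (29 − 1)·44 + 1 = 1233

By the generalised pigeonhole principle, to guarantee some box contains ≥ r objects we need more than (r − 1) · k objects total. Threshold: n = (r − 1) · k + 1. With r = 29 and k = 44: n = 28 · 44 + 1 = 1232 + 1 = 1233. For n = 1232 = 28 · 44, we can put exactly 28 objects in every box, avoiding 29 in any single one — so 1233 is tight.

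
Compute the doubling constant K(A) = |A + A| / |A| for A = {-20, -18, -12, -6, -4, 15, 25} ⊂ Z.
K = |A + A| / |A| = 26/7

Enumerate A + A = {a + b : a, b ∈ A}. With |A| = 7, there are |A|^2 = 49 ordered sum pairs; collecting distinct values, A + A = {-40, -38, -36, -32, -30, -26, -24, -22, -18, -16, -12, -10, -8, -5, -3, 3, 5, 7, 9, 11, 13, 19, 21, 30, 40, 50}, so |A + A| = 26. Thus K = 26/7. For comparison, the minimum possible |A + A| over all 7-element sets is 2·7 − 1 = 13 (so min K = 13/7), attained only by arithmetic progressions.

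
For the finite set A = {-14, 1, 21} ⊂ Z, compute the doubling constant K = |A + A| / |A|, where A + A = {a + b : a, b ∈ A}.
K = |A + A| / |A| = 6/3 = 2

Enumerate A + A = {a + b : a, b ∈ A}. With |A| = 3, there are |A|^2 = 9 ordered sum pairs; collecting distinct values, A + A = {-28, -13, 2, 7, 22, 42}, so |A + A| = 6. Thus K = 6/3 = 2. For comparison, the minimum possible |A + A| over all 3-element sets is 2·3 − 1 = 5 (so min K = 5/3), attained only by arithmetic progressions.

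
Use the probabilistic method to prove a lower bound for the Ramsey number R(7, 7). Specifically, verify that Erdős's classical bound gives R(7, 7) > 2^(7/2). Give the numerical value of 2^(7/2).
2^(7/2) = 11.3137; so R(7, 7) > 11.3137

Colour each edge of K_n uniformly at random with red/blue. The expected number of monochromatic K_7 is C(n, 7) · 2 · 2^(−C(7,2)). If C(n, 7) · 2^(1 − C(7,2)) < 1, then with positive probability no monochromatic K_7 exists, so R(7, 7) > n. The standard estimate C(n, 7) ≤ n^7/7! shows this inequality holds whenever n ≤ 2^(7/2) (since 7! · 2^(C(7,2) − 1) > 2^(7^2/2) ≥ n^7). Hence R(7, 7) > 2^(7/2) = 11.3137.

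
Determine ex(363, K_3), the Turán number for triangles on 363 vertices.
ex(363, K_3) = ⌊363^2/4⌋ = 32942

Mantel (1907): a triangle-free graph on n vertices has at most ⌊n^2/4⌋ edges, with equality for the complete bipartite graph K_{⌊n/2⌋, ⌈n/2⌉}. For n = 363: ⌊363^2/4⌋ = ⌊131769/4⌋ = 32942. The extremal graph is K_{181, 182}, which has 181·182 = 32942 edges.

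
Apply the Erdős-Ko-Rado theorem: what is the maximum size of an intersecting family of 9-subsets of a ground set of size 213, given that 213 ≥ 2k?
max |F| = C(212, 8) = 88535640906570

Erdős-Ko-Rado (1961): when n ≥ 2k, max |F| = C(n−1, k−1). The bound is attained by the star {A : i ∈ A} for any fixed i ∈ [n]. Here C(213−1, 9−1) = C(212, 8) = 88535640906570.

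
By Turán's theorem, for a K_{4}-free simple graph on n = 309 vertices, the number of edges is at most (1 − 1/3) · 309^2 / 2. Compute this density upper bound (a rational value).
Turán density bound = (2/3) · 309^2/2 = 31827

Turán's theorem: ex(n, K_{r+1}) is achieved by the complete r-partite Turán graph T(n, r) with parts as balanced as possible, and is at most (1 − 1/r) · n^2/2. For r = 3, n = 309: the density bound is (2/3) · 95481/2 = 31827. Since 3 ∣ 309, the Turán graph T(309, 3) has parts of equal size 103, and its edge count e(T(309, 3)) = 31827 attains the density bound exactly.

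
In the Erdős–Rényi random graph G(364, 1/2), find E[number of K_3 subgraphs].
E[# K_3] = C(364, 3) · (1/2)^C(3, 2) = 7971964 / 2^3 = 1992991/2 = 996495.5

For each 3-subset S of vertices (there are C(364, 3) = 7971964 such S), let X_S = 1 if S induces a K_3 (all C(3, 2) = 3 edges present). Then P(X_S = 1) = (1/2)^3 = 1/8. By linearity of expectation, E[# K_3] = C(364, 3) · (1/2)^3 = 7971964 / 8 = 1992991/2 = 996495.5.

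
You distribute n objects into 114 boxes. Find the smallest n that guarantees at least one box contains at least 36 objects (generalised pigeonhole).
n = (36 − 1)·114 + 1 = 3991

By the generalised pigeonhole principle, to guarantee some box contains ≥ r objects we need more than (r − 1) · k objects total. Threshold: n = (r − 1) · k + 1. With r = 36 and k = 114: n = 35 · 114 + 1 = 3990 + 1 = 3991. For n = 3990 = 35 · 114, we can put exactly 35 objects in every box, avoiding 36 in any single one — so 3991 is tight.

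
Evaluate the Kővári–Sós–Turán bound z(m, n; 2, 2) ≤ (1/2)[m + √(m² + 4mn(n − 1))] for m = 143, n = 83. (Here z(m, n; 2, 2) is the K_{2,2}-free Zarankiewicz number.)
z(143, 83; 2, 2) ≤ (1/2)[143 + √(143² + 4·143·83·82)] = (1/2)[143 + √3913481] = 1060.626

Kővári–Sós–Turán: let r_1, ..., r_143 be the row sums and z = Σ r_i the total number of 1s. Each pair of columns can share at most one row with both entries 1 (else a 2×2 all-ones block appears), so Σ_i C(r_i, 2) ≤ C(83, 2) = 3403. By convexity Σ_i C(r_i, 2) ≥ 143·C(z/143, 2) = z(z − 143)/(2·143), giving z² − 143z − 143·83·82 ≤ 0 and hence z ≤ (1/2)[143 + √(20449 + 4·973258)] = (1/2)[143 + √3913481] ≈ (1/2)(143 + 1978.252) = 1060.626.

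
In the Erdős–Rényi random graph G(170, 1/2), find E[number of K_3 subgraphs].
E[# K_3] = C(170, 3) · (1/2)^C(3, 2) = 804440 / 2^3 = 100555

For each 3-subset S of vertices (there are C(170, 3) = 804440 such S), let X_S = 1 if S induces a K_3 (all C(3, 2) = 3 edges present). Then P(X_S = 1) = (1/2)^3 = 1/8. By linearity of expectation, E[# K_3] = C(170, 3) · (1/2)^3 = 804440 / 8 = 100555.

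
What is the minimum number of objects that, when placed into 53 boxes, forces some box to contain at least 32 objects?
n = (32 − 1)·53 + 1 = 1644

By the generalised pigeonhole principle, to guarantee some box contains ≥ r objects we need more than (r − 1) · k objects total. Threshold: n = (r − 1) · k + 1. With r = 32 and k = 53: n = 31 · 53 + 1 = 1643 + 1 = 1644. For n = 1643 = 31 · 53, we can put exactly 31 objects in every box, avoiding 32 in any single one — so 1644 is tight.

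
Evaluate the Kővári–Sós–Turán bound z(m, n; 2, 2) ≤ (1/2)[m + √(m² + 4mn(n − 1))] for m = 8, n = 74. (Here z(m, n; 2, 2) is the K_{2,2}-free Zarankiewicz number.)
z(8, 74; 2, 2) ≤ (1/2)[8 + √(8² + 4·8·74·73)] = (1/2)[8 + √172928] = 211.9231

Kővári–Sós–Turán: let r_1, ..., r_8 be the row sums and z = Σ r_i the total number of 1s. Each pair of columns can share at most one row with both entries 1 (else a 2×2 all-ones block appears), so Σ_i C(r_i, 2) ≤ C(74, 2) = 2701. By convexity Σ_i C(r_i, 2) ≥ 8·C(z/8, 2) = z(z − 8)/(2·8), giving z² − 8z − 8·74·73 ≤ 0 and hence z ≤ (1/2)[8 + √(64 + 4·43216)] = (1/2)[8 + √172928] ≈ (1/2)(8 + 415.8461) = 211.9231.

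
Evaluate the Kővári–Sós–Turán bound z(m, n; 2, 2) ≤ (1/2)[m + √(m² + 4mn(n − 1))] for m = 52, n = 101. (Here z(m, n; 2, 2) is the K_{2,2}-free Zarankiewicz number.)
z(52, 101; 2, 2) ≤ (1/2)[52 + √(52² + 4·52·101·100)] = (1/2)[52 + √2103504] = 751.1731

Kővári–Sós–Turán: let r_1, ..., r_52 be the row sums and z = Σ r_i the total number of 1s. Each pair of columns can share at most one row with both entries 1 (else a 2×2 all-ones block appears), so Σ_i C(r_i, 2) ≤ C(101, 2) = 5050. By convexity Σ_i C(r_i, 2) ≥ 52·C(z/52, 2) = z(z − 52)/(2·52), giving z² − 52z − 52·101·100 ≤ 0 and hence z ≤ (1/2)[52 + √(2704 + 4·525200)] = (1/2)[52 + √2103504] ≈ (1/2)(52 + 1450.3462) = 751.1731.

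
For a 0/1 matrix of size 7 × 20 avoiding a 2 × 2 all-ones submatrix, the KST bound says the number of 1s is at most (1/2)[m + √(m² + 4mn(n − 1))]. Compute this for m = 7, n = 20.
z(7, 20; 2, 2) ≤ (1/2)[7 + √(7² + 4·7·20·19)] = (1/2)[7 + √10689] = 55.1938

Kővári–Sós–Turán: let r_1, ..., r_7 be the row sums and z = Σ r_i the total number of 1s. Each pair of columns can share at most one row with both entries 1 (else a 2×2 all-ones block appears), so Σ_i C(r_i, 2) ≤ C(20, 2) = 190. By convexity Σ_i C(r_i, 2) ≥ 7·C(z/7, 2) = z(z − 7)/(2·7), giving z² − 7z − 7·20·19 ≤ 0 and hence z ≤ (1/2)[7 + √(49 + 4·2660)] = (1/2)[7 + √10689] ≈ (1/2)(7 + 103.3876) = 55.1938.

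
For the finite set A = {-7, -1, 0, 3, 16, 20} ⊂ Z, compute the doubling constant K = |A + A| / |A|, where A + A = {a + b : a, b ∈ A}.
K = |A + A| / |A| = 20/6 = 10/3

Enumerate A + A = {a + b : a, b ∈ A}. With |A| = 6, there are |A|^2 = 36 ordered sum pairs; collecting distinct values, A + A = {-14, -8, -7, -4, -2, -1, 0, 2, 3, 6, 9, 13, 15, 16, 19, 20, 23, 32, 36, 40}, so |A + A| = 20. Thus K = 20/6 = 10/3. For comparison, the minimum possible |A + A| over all 6-element sets is 2·6 − 1 = 11 (so min K = 11/6), attained only by arithmetic progressions.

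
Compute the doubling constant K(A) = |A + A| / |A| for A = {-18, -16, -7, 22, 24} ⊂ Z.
K = |A + A| / |A| = 14/5

Enumerate A + A = {a + b : a, b ∈ A}. With |A| = 5, there are |A|^2 = 25 ordered sum pairs; collecting distinct values, A + A = {-36, -34, -32, -25, -23, -14, 4, 6, 8, 15, 17, 44, 46, 48}, so |A + A| = 14. Thus K = 14/5. For comparison, the minimum possible |A + A| over all 5-element sets is 2·5 − 1 = 9 (so min K = 9/5), attained only by arithmetic progressions.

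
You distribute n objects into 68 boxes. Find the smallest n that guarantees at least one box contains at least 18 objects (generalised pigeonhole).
n = (18 − 1)·68 + 1 = 1157

By the generalised pigeonhole principle, to guarantee some box contains ≥ r objects we need more than (r − 1) · k objects total. Threshold: n = (r − 1) · k + 1. With r = 18 and k = 68: n = 17 · 68 + 1 = 1156 + 1 = 1157. For n = 1156 = 17 · 68, we can put exactly 17 objects in every box, avoiding 18 in any single one — so 1157 is tight.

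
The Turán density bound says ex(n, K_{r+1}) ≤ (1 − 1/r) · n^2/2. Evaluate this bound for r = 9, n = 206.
Turán density bound = (8/9) · 206^2/2 = 169744/9 ≈ 18860.4444

Turán's theorem: ex(n, K_{r+1}) is achieved by the complete r-partite Turán graph T(n, r) with parts as balanced as possible, and is at most (1 − 1/r) · n^2/2. For r = 9, n = 206: the density bound is (8/9) · 42436/2 = 169744/9 ≈ 18860.4444. The integer-valued extremum is e(T(206, 9)) = 18860, which is strictly less than the density bound 169744/9 since 9 ∤ 206 (the parts of T(206, 9) cannot all be equal).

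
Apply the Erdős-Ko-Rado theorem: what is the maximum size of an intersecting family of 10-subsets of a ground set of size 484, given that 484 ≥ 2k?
max |F| = C(483, 9) = 3657630256432415900

The Erdős-Ko-Rado theorem states: for n ≥ 2k, an intersecting family of k-subsets of an n-element set has size at most C(n − 1, k − 1), with equality for 'star' families {A ⊆ [n] : |A| = k, i ∈ A} (fix an element i). For n = 484, k = 10: C(483, 9) = 3657630256432415900.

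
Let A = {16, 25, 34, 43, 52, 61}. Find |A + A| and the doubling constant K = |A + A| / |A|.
K = |A + A| / |A| = 11/6

Enumerate A + A = {a + b : a, b ∈ A}. With |A| = 6, there are |A|^2 = 36 ordered sum pairs; collecting distinct values, A + A = {32, 41, 50, 59, 68, 77, 86, 95, 104, 113, 122}, so |A + A| = 11. Thus K = 11/6. Here |A + A| = 2|A| − 1 = 11, the minimum possible — so K = 11/6 is minimal, which holds iff A is an arithmetic progression.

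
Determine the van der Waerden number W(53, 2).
W(53, 2) = 53 + 1 = 54

A 2-term AP is any pair of integers, so a monochromatic 2-AP exists iff some colour is used at least twice. With 53 colours, the colouring i ↦ i on {1, ..., 53} uses each colour once, avoiding any monochromatic pair, so W(53, 2) > 53. For {1, ..., 54}, pigeonhole forces two integers of the same colour, which form a monochromatic 2-AP. Hence W(53, 2) = 54.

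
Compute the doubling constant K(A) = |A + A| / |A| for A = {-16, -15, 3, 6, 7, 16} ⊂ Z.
K = |A + A| / |A| = 20/6 = 10/3

Enumerate A + A = {a + b : a, b ∈ A}. With |A| = 6, there are |A|^2 = 36 ordered sum pairs; collecting distinct values, A + A = {-32, -31, -30, -13, -12, -10, -9, -8, 0, 1, 6, 9, 10, 12, 13, 14, 19, 22, 23, 32}, so |A + A| = 20. Thus K = 20/6 = 10/3. For comparison, the minimum possible |A + A| over all 6-element sets is 2·6 − 1 = 11 (so min K = 11/6), attained only by arithmetic progressions.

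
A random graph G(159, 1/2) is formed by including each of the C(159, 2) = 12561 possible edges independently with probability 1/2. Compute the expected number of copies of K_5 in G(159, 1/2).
E[# K_5] = C(159, 5) · (1/2)^C(5, 2) = 794747031 / 2^10 ≈ 776120.147461

For each 5-subset S of vertices (there are C(159, 5) = 794747031 such S), let X_S = 1 if S induces a K_5 (all C(5, 2) = 10 edges present). Then P(X_S = 1) = (1/2)^10 = 1/1024. By linearity of expectation, E[# K_5] = C(159, 5) · (1/2)^10 = 794747031 / 1024 ≈ 776120.147461.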